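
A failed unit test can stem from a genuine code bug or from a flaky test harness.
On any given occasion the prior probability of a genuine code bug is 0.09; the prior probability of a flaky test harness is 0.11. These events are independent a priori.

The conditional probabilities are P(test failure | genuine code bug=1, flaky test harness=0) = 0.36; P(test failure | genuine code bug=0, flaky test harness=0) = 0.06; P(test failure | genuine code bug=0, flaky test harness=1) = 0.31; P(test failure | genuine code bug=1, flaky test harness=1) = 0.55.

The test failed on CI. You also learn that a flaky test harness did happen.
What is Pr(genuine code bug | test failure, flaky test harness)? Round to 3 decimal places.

Pr(genuine code bug | test failure, flaky test harness) ≈ 0.149

P(test failure | flaky test harness) = 0.31*0.91 + 0.55*0.09 = 0.282100 + 0.049500 = 0.331600
Restricting to configurations with genuine code bug present: 0.55*0.09 = 0.049500.
P(genuine code bug | test failure, flaky test harness) = 0.049500 / 0.331600 ≈ 0.149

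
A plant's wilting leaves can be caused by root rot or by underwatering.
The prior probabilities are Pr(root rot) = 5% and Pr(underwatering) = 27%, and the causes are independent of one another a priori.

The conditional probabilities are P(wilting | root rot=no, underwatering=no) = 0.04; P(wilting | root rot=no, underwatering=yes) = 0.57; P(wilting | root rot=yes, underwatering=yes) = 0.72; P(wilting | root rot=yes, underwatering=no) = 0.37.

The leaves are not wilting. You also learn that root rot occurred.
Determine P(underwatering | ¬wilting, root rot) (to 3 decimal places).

Numerator (weight on configurations with underwatering): 0.28·0.27 = 0.075600
The normalizing constant is 0.63·0.73 + 0.28·0.27 = 0.535500
Posterior = 0.075600 / 0.535500 ≈ 0.141

P(underwatering | ¬wilting, root rot) ≈ 0.141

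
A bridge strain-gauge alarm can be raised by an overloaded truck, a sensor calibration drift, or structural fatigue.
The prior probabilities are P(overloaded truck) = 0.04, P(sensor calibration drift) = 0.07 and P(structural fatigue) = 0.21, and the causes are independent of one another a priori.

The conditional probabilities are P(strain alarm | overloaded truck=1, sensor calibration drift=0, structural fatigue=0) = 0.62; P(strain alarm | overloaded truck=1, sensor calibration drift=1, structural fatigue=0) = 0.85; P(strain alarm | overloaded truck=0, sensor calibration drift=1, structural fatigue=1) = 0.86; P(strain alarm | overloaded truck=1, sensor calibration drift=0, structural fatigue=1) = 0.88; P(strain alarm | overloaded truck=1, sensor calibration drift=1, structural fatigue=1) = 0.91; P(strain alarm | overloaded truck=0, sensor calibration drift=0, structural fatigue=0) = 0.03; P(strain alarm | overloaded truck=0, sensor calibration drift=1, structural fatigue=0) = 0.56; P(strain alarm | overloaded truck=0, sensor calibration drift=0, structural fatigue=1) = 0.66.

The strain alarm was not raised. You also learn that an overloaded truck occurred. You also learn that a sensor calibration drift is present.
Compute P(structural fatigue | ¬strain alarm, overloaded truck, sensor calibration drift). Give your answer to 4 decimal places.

Numerator (weight on configurations with structural fatigue): 0.09×0.21 = 0.018900
Normalizer over all consistent configurations: 0.15×0.79 + 0.09×0.21 = 0.137400
P(structural fatigue | ¬strain alarm, overloaded truck, sensor calibration drift) = 0.018900/0.137400 ≈ 0.1376

P(structural fatigue | ¬strain alarm, overloaded truck, sensor calibration drift) ≈ 0.1376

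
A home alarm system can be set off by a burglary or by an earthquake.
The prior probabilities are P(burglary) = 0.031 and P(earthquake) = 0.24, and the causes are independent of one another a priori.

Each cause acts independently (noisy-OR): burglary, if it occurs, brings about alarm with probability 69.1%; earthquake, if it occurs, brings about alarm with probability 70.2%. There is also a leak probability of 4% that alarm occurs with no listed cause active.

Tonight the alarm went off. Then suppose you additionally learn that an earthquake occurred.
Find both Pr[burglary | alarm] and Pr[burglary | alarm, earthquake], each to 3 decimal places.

Pr[burglary | alarm] ≈ 0.107; Pr[burglary | alarm, earthquake] ≈ 0.039

Under noisy-OR, P(alarm | causes) = 1 − (1−0.04)·∏(1−qᵢ) over the active causes.
Weight on burglary=true, given the evidence: 0.016571 + 0.006782 = 0.023353
The normalizing constant is 0.04·0.969·0.76 + 0.71392·0.969·0.24 + 0.70336·0.031·0.76 + 0.911601·0.031·0.24 = 0.218840
P(burglary | alarm) = 0.023353/0.218840 ≈ 0.107

Now condition on the additional information:
Sum P(alarm|·) weighted by the priors over both values of burglary:
  P(alarm | earthquake) = 0.71392·0.969 + 0.911601·0.031
        = 0.691788 + 0.028260 = 0.720048
Configurations with burglary contribute 0.028260, so
  P(burglary | alarm, earthquake) = 0.028260 / 0.720048 ≈ 0.039
— earthquake explains away the evidence for burglary.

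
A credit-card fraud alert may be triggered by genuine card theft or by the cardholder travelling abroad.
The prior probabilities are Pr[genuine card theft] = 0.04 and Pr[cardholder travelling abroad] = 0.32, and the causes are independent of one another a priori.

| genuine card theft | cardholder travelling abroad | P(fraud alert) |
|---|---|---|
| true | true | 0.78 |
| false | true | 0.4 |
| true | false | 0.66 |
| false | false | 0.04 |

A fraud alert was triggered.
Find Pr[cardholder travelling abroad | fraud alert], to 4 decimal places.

Pr[cardholder travelling abroad | fraud alert] ≈ 0.7509

Sum P(fraud alert|·) weighted by the priors over the 4 (genuine card theft, cardholder travelling abroad) configurations:
  P(fraud alert) = 0.04*0.96*0.68 + 0.4*0.96*0.32 + 0.66*0.04*0.68 + 0.78*0.04*0.32
        = 0.026112 + 0.122880 + 0.017952 + 0.009984 = 0.176928
The terms with cardholder travelling abroad present sum to 0.132864, so
  P(cardholder travelling abroad | fraud alert) = 0.132864 / 0.176928 ≈ 0.7509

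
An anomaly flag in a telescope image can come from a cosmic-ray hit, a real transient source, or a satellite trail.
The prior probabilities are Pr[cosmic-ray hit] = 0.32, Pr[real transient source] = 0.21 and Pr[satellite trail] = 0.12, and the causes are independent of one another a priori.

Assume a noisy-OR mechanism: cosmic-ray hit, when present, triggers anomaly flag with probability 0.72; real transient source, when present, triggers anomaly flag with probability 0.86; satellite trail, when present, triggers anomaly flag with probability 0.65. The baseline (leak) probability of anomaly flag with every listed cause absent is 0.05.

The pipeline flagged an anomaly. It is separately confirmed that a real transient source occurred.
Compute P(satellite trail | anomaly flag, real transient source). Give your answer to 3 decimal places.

P(satellite trail | anomaly flag, real transient source) ≈ 0.128

Under noisy-OR, P(anomaly flag | causes) = 1 − (1−0.05)·∏(1−qᵢ) over the active causes.
Weight on satellite trail=true, given the evidence: 0.077802 + 0.037899 = 0.115701
Denominator P(anomaly flag | real transient source): 0.867*0.68*0.88 + 0.95345*0.68*0.12 + 0.96276*0.32*0.88 + 0.986966*0.32*0.12 = 0.905627
P(satellite trail | anomaly flag, real transient source) = 0.115701/0.905627 ≈ 0.128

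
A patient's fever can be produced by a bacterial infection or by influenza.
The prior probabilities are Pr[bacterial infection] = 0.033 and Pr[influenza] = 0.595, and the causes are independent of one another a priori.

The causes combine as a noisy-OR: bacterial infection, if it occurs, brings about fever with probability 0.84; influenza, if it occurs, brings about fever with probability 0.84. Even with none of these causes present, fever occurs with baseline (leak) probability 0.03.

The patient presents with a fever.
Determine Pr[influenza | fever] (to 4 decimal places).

Pr[influenza | fever] ≈ 0.9564

Under noisy-OR, P(fever | causes) = 1 − (1−0.03)·∏(1−qᵢ) over the active causes.
P(fever) = 0.03×0.967×0.405 + 0.8448×0.967×0.595 + 0.8448×0.033×0.405 + 0.975168×0.033×0.595 = 0.011749 + 0.486068 + 0.011291 + 0.019147 = 0.528255
Restricting to configurations with influenza present: 0.486068 + 0.019147 = 0.505215.
P(influenza | fever) = 0.505215 / 0.528255 ≈ 0.9564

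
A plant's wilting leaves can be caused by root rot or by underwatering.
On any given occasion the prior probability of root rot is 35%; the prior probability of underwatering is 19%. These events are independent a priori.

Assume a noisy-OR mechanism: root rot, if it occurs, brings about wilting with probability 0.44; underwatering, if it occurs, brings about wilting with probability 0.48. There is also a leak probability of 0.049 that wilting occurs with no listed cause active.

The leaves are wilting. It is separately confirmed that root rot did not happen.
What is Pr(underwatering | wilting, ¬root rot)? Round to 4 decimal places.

Under noisy-OR, P(wilting | causes) = 1 − (1−0.049)·∏(1−qᵢ) over the active causes.
P(wilting | ¬root rot) = 0.049·0.81 + 0.50548·0.19 = 0.039690 + 0.096041 = 0.135731
Of this, 0.096041 comes from 0.50548·0.19 (the underwatering=true cases).
So P(underwatering | wilting, ¬root rot) = 0.096041/0.135731 ≈ 0.7076.

Pr(underwatering | wilting, ¬root rot) ≈ 0.7076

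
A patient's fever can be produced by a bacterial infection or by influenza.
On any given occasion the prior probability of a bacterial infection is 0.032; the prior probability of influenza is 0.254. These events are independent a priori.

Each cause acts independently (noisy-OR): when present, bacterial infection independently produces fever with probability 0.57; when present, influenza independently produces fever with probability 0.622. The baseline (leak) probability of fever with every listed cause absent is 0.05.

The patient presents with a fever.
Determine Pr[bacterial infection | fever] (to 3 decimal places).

Pr[bacterial infection | fever] ≈ 0.098

Under noisy-OR, P(fever | causes) = 1 − (1−0.05)·∏(1−qᵢ) over the active causes.
P(fever) = 0.05*0.968*0.746 + 0.6409*0.968*0.254 + 0.5915*0.032*0.746 + 0.845587*0.032*0.254 = 0.036106 + 0.157579 + 0.014120 + 0.006873 = 0.214678
Restricting to configurations with bacterial infection present: 0.014120 + 0.006873 = 0.020993.
So P(bacterial infection | fever) = 0.020993/0.214678 ≈ 0.098.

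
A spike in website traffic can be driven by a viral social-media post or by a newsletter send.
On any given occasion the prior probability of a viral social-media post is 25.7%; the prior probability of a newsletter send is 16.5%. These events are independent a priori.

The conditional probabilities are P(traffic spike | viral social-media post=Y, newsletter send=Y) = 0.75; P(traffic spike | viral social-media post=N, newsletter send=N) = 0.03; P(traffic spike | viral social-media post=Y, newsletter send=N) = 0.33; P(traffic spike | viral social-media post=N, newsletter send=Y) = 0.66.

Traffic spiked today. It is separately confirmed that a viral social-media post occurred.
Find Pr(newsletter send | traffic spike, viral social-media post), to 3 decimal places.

P(traffic spike | viral social-media post) = 0.33×0.835 + 0.75×0.165 = 0.275550 + 0.123750 = 0.399300
Of this, 0.123750 comes from 0.75×0.165 (the newsletter send=true cases).
So P(newsletter send | traffic spike, viral social-media post) = 0.123750/0.399300 ≈ 0.310.

Pr(newsletter send | traffic spike, viral social-media post) ≈ 0.310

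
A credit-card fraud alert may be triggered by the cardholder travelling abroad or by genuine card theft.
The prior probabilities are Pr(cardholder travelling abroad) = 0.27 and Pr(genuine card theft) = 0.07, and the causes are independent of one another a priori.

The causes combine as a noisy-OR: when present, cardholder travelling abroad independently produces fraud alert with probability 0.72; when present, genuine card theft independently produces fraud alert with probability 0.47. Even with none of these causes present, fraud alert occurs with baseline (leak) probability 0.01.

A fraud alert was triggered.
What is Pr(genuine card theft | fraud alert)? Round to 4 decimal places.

Pr(genuine card theft | fraud alert) ≈ 0.1767

Under noisy-OR, P(fraud alert | causes) = 1 − (1−0.01)·∏(1−qᵢ) over the active causes.
For the numerator, keep only genuine card theft=true terms: 0.024288 + 0.016123 = 0.040411
Normalizer over all consistent configurations: 0.01×0.73×0.93 + 0.4753×0.73×0.07 + 0.7228×0.27×0.93 + 0.853084×0.27×0.07 = 0.228695
Posterior = 0.040411 / 0.228695 ≈ 0.1767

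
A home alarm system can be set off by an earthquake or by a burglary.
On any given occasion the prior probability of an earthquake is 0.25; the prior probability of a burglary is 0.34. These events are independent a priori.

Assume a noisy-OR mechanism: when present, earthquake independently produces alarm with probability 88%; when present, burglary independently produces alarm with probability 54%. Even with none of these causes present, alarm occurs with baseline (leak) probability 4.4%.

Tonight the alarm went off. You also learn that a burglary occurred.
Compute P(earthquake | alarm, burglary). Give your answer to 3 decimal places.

Under noisy-OR, P(alarm | causes) = 1 − (1−0.044)·∏(1−qᵢ) over the active causes.
Weight on earthquake=true, given the evidence: 0.947229*0.25 = 0.236807
The normalizing constant is 0.56024*0.75 + 0.947229*0.25 = 0.656987
Posterior = 0.236807 / 0.656987 ≈ 0.360

P(earthquake | alarm, burglary) ≈ 0.360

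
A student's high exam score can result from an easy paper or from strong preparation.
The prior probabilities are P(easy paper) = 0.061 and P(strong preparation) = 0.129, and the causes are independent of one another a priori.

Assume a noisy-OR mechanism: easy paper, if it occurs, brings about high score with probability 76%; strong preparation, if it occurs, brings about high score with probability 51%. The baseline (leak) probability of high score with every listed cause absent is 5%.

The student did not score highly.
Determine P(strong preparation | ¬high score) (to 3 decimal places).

P(strong preparation | ¬high score) ≈ 0.068

Under noisy-OR, P(high score | causes) = 1 − (1−0.05)·∏(1−qᵢ) over the active causes.
P(¬high score) = 0.95·0.939·0.871 + 0.4655·0.939·0.129 + 0.228·0.061·0.871 + 0.11172·0.061·0.129 = 0.776976 + 0.056386 + 0.012114 + 0.000879 = 0.846355
The strong preparation-present share is 0.056386 + 0.000879 = 0.057265.
Hence the posterior is 0.057265/0.846355 ≈ 0.068.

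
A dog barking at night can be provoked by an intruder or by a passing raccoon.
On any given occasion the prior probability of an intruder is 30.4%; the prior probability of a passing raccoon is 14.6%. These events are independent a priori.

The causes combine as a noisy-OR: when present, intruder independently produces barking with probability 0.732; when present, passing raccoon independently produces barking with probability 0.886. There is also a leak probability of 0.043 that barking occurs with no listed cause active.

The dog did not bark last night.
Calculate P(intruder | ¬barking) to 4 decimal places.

Under noisy-OR, P(barking | causes) = 1 − (1−0.043)·∏(1−qᵢ) over the active causes.
Enumerate the 4 (intruder, passing raccoon) configurations and weight by the priors:
  P(¬barking) = 0.957×0.696×0.854 + 0.109098×0.696×0.146 + 0.256476×0.304×0.854 + 0.029238×0.304×0.146
        = 0.568825 + 0.011086 + 0.066585 + 0.001298 = 0.647794
Keeping only the intruder-present terms gives 0.067883, so
  P(intruder | ¬barking) = 0.067883 / 0.647794 ≈ 0.1048

P(intruder | ¬barking) ≈ 0.1048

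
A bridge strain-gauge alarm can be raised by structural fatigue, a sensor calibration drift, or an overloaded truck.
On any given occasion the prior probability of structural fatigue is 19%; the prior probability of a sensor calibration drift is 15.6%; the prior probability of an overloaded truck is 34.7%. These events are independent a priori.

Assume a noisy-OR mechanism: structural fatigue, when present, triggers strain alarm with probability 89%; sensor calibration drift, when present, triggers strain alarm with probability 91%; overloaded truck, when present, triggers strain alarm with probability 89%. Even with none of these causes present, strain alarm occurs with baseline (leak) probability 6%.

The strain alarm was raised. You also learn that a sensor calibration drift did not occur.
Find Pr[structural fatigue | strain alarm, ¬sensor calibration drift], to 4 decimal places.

Pr[structural fatigue | strain alarm, ¬sensor calibration drift] ≈ 0.3834

Under noisy-OR, P(strain alarm | causes) = 1 − (1−0.06)·∏(1−qᵢ) over the active causes.
Enumerate the 4 (structural fatigue, overloaded truck) configurations and weight by the priors:
  P(strain alarm | ¬sensor calibration drift) = 0.06×0.81×0.653 + 0.8966×0.81×0.347 + 0.8966×0.19×0.653 + 0.988626×0.19×0.347
        = 0.031736 + 0.252007 + 0.111241 + 0.065180 = 0.460164
Configurations with structural fatigue contribute 0.176421, so
  P(structural fatigue | strain alarm, ¬sensor calibration drift) = 0.176421 / 0.460164 ≈ 0.3834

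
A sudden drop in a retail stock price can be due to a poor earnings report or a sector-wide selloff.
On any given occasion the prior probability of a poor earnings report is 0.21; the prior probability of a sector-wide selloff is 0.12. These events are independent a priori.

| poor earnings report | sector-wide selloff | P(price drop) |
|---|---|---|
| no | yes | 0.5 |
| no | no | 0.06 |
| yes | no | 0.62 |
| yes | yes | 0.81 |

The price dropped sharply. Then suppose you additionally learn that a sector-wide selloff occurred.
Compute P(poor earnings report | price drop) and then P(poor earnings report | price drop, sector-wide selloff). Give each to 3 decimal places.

P(poor earnings report | price drop) ≈ 0.602; P(poor earnings report | price drop, sector-wide selloff) ≈ 0.301

Sum P(price drop|·) weighted by the priors over the 4 (poor earnings report, sector-wide selloff) configurations:
  P(price drop) = 0.06×0.79×0.88 + 0.5×0.79×0.12 + 0.62×0.21×0.88 + 0.81×0.21×0.12
        = 0.041712 + 0.047400 + 0.114576 + 0.020412 = 0.224100
The terms with poor earnings report present sum to 0.134988, so
  P(poor earnings report | price drop) = 0.134988 / 0.224100 ≈ 0.602

Now condition on the additional information:
P(price drop | sector-wide selloff) = 0.5·0.79 + 0.81·0.21 = 0.395000 + 0.170100 = 0.565100
Restricting to configurations with poor earnings report present: 0.81·0.21 = 0.170100.
Hence the posterior is 0.170100/0.565100 ≈ 0.301.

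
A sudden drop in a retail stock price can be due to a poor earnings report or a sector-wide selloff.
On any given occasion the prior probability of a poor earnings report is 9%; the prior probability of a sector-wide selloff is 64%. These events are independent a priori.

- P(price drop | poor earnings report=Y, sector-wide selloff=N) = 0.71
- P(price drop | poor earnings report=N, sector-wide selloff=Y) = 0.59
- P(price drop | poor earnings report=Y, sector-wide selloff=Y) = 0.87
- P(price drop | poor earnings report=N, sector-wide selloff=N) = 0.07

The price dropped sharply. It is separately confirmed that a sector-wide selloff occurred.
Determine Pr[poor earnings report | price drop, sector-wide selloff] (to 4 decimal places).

Pr[poor earnings report | price drop, sector-wide selloff] ≈ 0.1273

P(price drop | sector-wide selloff) = 0.59×0.91 + 0.87×0.09 = 0.536900 + 0.078300 = 0.615200
Restricting to configurations with poor earnings report present: 0.87×0.09 = 0.078300.
So P(poor earnings report | price drop, sector-wide selloff) = 0.078300/0.615200 ≈ 0.1273.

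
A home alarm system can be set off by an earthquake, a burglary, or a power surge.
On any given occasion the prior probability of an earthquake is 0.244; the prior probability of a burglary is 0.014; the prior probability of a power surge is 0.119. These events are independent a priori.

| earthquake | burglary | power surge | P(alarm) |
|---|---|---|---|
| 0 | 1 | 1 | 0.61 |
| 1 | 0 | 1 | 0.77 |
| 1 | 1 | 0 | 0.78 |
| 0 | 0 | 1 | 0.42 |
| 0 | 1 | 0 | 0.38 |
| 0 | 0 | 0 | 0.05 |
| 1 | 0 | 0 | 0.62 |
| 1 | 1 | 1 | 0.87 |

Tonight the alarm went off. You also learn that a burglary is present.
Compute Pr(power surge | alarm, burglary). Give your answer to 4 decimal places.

P(alarm | burglary) = 0.38×0.756×0.881 + 0.61×0.756×0.119 + 0.78×0.244×0.881 + 0.87×0.244×0.119 = 0.253094 + 0.054878 + 0.167672 + 0.025261 = 0.500905
The power surge-present share is 0.054878 + 0.025261 = 0.080139.
Hence the posterior is 0.080139/0.500905 ≈ 0.1600.

Pr(power surge | alarm, burglary) ≈ 0.1600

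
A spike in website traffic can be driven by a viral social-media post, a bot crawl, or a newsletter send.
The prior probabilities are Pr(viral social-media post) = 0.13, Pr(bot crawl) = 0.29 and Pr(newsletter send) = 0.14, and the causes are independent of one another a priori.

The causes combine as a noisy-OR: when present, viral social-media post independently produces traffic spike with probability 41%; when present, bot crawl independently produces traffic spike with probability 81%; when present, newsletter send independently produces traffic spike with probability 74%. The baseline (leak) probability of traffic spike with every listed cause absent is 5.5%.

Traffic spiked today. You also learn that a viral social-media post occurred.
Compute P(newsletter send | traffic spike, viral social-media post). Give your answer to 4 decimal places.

Under noisy-OR, P(traffic spike | causes) = 1 − (1−0.055)·∏(1−qᵢ) over the active causes.
Sum P(traffic spike|·) weighted by the priors over the 4 (bot crawl, newsletter send) configurations:
  P(traffic spike | viral social-media post) = 0.44245*0.71*0.86 + 0.855037*0.71*0.14 + 0.894065*0.29*0.86 + 0.972457*0.29*0.14
        = 0.270160 + 0.084991 + 0.222980 + 0.039482 = 0.617613
Configurations with newsletter send contribute 0.124473, so
  P(newsletter send | traffic spike, viral social-media post) = 0.124473 / 0.617613 ≈ 0.2015

P(newsletter send | traffic spike, viral social-media post) ≈ 0.2015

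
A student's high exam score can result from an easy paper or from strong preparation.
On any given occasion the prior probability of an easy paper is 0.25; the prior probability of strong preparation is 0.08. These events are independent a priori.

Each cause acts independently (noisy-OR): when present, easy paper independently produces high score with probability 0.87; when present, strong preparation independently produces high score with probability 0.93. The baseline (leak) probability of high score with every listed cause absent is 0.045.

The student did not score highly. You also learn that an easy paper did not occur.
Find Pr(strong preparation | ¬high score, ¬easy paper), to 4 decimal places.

Under noisy-OR, P(high score | causes) = 1 − (1−0.045)·∏(1−qᵢ) over the active causes.
By total probability over both values of strong preparation:
  P(¬high score | ¬easy paper) = 0.955×0.92 + 0.06685×0.08
        = 0.878600 + 0.005348 = 0.883948
Keeping only the strong preparation-present terms gives 0.005348, so
  P(strong preparation | ¬high score, ¬easy paper) = 0.005348 / 0.883948 ≈ 0.0061

Pr(strong preparation | ¬high score, ¬easy paper) ≈ 0.0061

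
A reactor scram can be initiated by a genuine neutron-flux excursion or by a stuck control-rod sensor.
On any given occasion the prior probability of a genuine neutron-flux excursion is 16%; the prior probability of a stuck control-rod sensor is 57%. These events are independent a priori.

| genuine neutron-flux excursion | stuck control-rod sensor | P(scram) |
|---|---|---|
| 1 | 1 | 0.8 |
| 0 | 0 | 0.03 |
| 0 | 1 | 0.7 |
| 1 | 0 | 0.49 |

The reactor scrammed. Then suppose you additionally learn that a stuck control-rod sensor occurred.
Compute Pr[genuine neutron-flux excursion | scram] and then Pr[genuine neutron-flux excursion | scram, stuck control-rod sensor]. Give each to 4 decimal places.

For the numerator, keep only genuine neutron-flux excursion=true terms: 0.033712 + 0.072960 = 0.106672
Normalizer over all consistent configurations: 0.03×0.84×0.43 + 0.7×0.84×0.57 + 0.49×0.16×0.43 + 0.8×0.16×0.57 = 0.452668
Posterior = 0.106672 / 0.452668 ≈ 0.2357

Now also conditioning on stuck control-rod sensor=true:
Numerator (weight on configurations with genuine neutron-flux excursion): 0.8*0.16 = 0.128000
Normalizer over all consistent configurations: 0.7*0.84 + 0.8*0.16 = 0.716000
Posterior = 0.128000 / 0.716000 ≈ 0.1788

Pr[genuine neutron-flux excursion | scram] ≈ 0.2357; Pr[genuine neutron-flux excursion | scram, stuck control-rod sensor] ≈ 0.1788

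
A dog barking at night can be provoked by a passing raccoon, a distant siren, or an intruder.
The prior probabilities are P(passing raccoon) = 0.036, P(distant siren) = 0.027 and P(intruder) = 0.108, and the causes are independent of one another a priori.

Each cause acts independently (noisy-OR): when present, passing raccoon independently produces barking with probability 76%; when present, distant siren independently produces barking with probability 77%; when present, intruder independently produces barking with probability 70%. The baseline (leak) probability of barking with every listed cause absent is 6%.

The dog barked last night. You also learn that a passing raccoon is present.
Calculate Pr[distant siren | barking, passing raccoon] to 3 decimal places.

Pr[distant siren | barking, passing raccoon] ≈ 0.032

Under noisy-OR, P(barking | causes) = 1 − (1−0.06)·∏(1−qᵢ) over the active causes.
By total probability over the 4 (distant siren, intruder) configurations:
  P(barking | passing raccoon) = 0.7744×0.973×0.892 + 0.93232×0.973×0.108 + 0.948112×0.027×0.892 + 0.984434×0.027×0.108
        = 0.672114 + 0.097972 + 0.022834 + 0.002871 = 0.795791
Configurations with distant siren contribute 0.025705, so
  P(distant siren | barking, passing raccoon) = 0.025705 / 0.795791 ≈ 0.032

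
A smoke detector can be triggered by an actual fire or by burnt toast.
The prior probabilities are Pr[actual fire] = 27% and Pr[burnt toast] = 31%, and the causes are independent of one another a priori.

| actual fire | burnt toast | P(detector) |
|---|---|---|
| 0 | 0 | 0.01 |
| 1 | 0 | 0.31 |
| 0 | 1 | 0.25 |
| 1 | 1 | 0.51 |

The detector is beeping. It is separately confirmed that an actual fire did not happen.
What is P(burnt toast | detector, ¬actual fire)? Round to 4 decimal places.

Sum P(detector|·) weighted by the priors over both values of burnt toast:
  P(detector | ¬actual fire) = 0.01×0.69 + 0.25×0.31
        = 0.006900 + 0.077500 = 0.084400
Configurations with burnt toast contribute 0.077500, so
  P(burnt toast | detector, ¬actual fire) = 0.077500 / 0.084400 ≈ 0.9182

P(burnt toast | detector, ¬actual fire) ≈ 0.9182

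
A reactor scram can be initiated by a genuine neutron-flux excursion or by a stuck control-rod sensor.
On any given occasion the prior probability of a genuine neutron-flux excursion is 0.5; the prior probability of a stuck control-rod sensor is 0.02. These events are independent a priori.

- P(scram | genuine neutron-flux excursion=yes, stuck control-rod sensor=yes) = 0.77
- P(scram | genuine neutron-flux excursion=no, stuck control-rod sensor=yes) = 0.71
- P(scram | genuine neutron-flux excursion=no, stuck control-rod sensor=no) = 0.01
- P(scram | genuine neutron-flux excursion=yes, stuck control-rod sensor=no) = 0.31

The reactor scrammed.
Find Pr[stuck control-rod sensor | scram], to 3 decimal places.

Pr[stuck control-rod sensor | scram] ≈ 0.086

P(scram) = 0.01*0.5*0.98 + 0.71*0.5*0.02 + 0.31*0.5*0.98 + 0.77*0.5*0.02 = 0.004900 + 0.007100 + 0.151900 + 0.007700 = 0.171600
Restricting to configurations with stuck control-rod sensor present: 0.007100 + 0.007700 = 0.014800.
P(stuck control-rod sensor | scram) = 0.014800 / 0.171600 ≈ 0.086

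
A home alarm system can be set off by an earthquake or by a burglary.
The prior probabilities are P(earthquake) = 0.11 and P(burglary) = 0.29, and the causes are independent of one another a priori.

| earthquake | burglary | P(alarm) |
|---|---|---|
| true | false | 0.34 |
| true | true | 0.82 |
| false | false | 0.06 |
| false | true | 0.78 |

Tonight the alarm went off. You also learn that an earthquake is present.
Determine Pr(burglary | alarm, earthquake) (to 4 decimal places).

Pr(burglary | alarm, earthquake) ≈ 0.4962

Sum P(alarm|·) weighted by the priors over both values of burglary:
  P(alarm | earthquake) = 0.34·0.71 + 0.82·0.29
        = 0.241400 + 0.237800 = 0.479200
Configurations with burglary contribute 0.237800, so
  P(burglary | alarm, earthquake) = 0.237800 / 0.479200 ≈ 0.4962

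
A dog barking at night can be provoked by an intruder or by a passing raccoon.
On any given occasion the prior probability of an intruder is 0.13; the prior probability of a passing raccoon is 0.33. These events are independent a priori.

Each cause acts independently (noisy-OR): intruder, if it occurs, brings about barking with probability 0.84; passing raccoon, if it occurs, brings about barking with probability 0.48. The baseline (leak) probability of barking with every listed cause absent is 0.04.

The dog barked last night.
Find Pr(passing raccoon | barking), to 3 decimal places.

Pr(passing raccoon | barking) ≈ 0.654

Under noisy-OR, P(barking | causes) = 1 − (1−0.04)·∏(1−qᵢ) over the active causes.
Enumerate the 4 (intruder, passing raccoon) configurations and weight by the priors:
  P(barking) = 0.04×0.87×0.67 + 0.5008×0.87×0.33 + 0.8464×0.13×0.67 + 0.920128×0.13×0.33
        = 0.023316 + 0.143780 + 0.073721 + 0.039473 = 0.280290
The terms with passing raccoon present sum to 0.183253, so
  P(passing raccoon | barking) = 0.183253 / 0.280290 ≈ 0.654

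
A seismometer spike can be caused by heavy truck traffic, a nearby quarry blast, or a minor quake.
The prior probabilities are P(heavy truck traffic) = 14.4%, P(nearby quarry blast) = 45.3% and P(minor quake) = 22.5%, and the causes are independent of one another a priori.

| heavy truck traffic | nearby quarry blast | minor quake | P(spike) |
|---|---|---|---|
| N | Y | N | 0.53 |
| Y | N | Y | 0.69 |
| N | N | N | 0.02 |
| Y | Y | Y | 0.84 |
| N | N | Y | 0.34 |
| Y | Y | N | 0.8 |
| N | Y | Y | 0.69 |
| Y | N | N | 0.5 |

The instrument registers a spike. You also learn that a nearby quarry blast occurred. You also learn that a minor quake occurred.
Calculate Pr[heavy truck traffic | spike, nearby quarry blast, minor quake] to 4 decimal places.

Pr[heavy truck traffic | spike, nearby quarry blast, minor quake] ≈ 0.1700

Enumerate both values of heavy truck traffic and weight by the priors:
  P(spike | nearby quarry blast, minor quake) = 0.69·0.856 + 0.84·0.144
        = 0.590640 + 0.120960 = 0.711600
Keeping only the heavy truck traffic-present terms gives 0.120960, so
  P(heavy truck traffic | spike, nearby quarry blast, minor quake) = 0.120960 / 0.711600 ≈ 0.1700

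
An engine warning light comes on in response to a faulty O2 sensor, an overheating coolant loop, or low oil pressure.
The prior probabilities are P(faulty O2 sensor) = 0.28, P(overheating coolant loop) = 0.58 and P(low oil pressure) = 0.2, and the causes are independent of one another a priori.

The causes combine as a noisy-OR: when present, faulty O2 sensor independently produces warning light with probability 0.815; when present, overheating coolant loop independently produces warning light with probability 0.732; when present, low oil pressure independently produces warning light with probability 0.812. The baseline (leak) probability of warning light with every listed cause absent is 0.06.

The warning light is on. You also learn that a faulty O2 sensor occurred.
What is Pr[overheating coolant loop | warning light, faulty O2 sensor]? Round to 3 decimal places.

Under noisy-OR, P(warning light | causes) = 1 − (1−0.06)·∏(1−qᵢ) over the active causes.
P(warning light | faulty O2 sensor) = 0.8261*0.42*0.8 + 0.967307*0.42*0.2 + 0.953395*0.58*0.8 + 0.991238*0.58*0.2 = 0.277570 + 0.081254 + 0.442375 + 0.114984 = 0.916183
Of this, 0.557359 comes from 0.442375 + 0.114984 (the overheating coolant loop=true cases).
Hence the posterior is 0.557359/0.916183 ≈ 0.608.

Pr[overheating coolant loop | warning light, faulty O2 sensor] ≈ 0.608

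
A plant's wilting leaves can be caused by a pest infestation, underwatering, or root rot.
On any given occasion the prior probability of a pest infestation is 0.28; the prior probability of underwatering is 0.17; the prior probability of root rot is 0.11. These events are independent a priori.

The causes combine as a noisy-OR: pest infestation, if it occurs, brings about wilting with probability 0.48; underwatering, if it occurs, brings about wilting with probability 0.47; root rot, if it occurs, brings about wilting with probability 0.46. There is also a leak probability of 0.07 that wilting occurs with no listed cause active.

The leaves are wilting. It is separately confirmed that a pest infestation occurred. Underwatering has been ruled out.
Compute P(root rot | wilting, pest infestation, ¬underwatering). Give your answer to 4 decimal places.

Under noisy-OR, P(wilting | causes) = 1 − (1−0.07)·∏(1−qᵢ) over the active causes.
P(wilting | pest infestation, ¬underwatering) = 0.5164×0.89 + 0.738856×0.11 = 0.459596 + 0.081274 = 0.540870
The root rot-present share is 0.738856×0.11 = 0.081274.
P(root rot | wilting, pest infestation, ¬underwatering) = 0.081274 / 0.540870 ≈ 0.1503

P(root rot | wilting, pest infestation, ¬underwatering) ≈ 0.1503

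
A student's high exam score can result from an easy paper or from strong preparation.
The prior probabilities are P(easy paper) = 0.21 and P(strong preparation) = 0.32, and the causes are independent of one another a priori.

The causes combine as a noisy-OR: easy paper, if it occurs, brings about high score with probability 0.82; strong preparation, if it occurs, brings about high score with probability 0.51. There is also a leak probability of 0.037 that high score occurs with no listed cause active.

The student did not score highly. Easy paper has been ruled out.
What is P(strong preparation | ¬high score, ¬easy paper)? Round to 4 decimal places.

P(strong preparation | ¬high score, ¬easy paper) ≈ 0.1874

Under noisy-OR, P(high score | causes) = 1 − (1−0.037)·∏(1−qᵢ) over the active causes.
Numerator (weight on configurations with strong preparation): 0.47187·0.32 = 0.150998
The normalizing constant is 0.963·0.68 + 0.47187·0.32 = 0.805838
P(strong preparation | ¬high score, ¬easy paper) = 0.150998/0.805838 ≈ 0.1874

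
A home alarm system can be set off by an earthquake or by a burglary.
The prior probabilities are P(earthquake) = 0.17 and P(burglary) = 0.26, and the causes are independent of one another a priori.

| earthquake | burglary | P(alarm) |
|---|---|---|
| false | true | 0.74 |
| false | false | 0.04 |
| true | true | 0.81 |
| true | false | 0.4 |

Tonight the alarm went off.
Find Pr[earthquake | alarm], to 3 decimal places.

Pr[earthquake | alarm] ≈ 0.319

Enumerate the 4 (earthquake, burglary) configurations and weight by the priors:
  P(alarm) = 0.04×0.83×0.74 + 0.74×0.83×0.26 + 0.4×0.17×0.74 + 0.81×0.17×0.26
        = 0.024568 + 0.159692 + 0.050320 + 0.035802 = 0.270382
Keeping only the earthquake-present terms gives 0.086122, so
  P(earthquake | alarm) = 0.086122 / 0.270382 ≈ 0.319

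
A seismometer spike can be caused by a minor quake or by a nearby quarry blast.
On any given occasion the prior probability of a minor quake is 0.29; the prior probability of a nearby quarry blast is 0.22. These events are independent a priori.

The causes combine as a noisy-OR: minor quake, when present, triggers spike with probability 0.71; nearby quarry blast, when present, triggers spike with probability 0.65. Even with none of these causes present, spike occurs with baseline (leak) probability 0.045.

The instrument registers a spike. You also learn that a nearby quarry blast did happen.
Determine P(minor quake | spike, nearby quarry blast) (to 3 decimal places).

Under noisy-OR, P(spike | causes) = 1 − (1−0.045)·∏(1−qᵢ) over the active causes.
Sum P(spike|·) weighted by the priors over both values of minor quake:
  P(spike | nearby quarry blast) = 0.66575*0.71 + 0.903068*0.29
        = 0.472682 + 0.261890 = 0.734572
Configurations with minor quake contribute 0.261890, so
  P(minor quake | spike, nearby quarry blast) = 0.261890 / 0.734572 ≈ 0.357

P(minor quake | spike, nearby quarry blast) ≈ 0.357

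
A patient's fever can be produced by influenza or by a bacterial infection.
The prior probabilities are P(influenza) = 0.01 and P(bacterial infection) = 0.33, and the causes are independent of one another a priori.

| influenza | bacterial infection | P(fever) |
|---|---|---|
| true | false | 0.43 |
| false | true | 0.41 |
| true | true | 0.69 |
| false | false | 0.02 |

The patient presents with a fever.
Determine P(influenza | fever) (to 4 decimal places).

P(influenza | fever) ≈ 0.0339

Sum P(fever|·) weighted by the priors over the 4 (influenza, bacterial infection) configurations:
  P(fever) = 0.02*0.99*0.67 + 0.41*0.99*0.33 + 0.43*0.01*0.67 + 0.69*0.01*0.33
        = 0.013266 + 0.133947 + 0.002881 + 0.002277 = 0.152371
Configurations with influenza contribute 0.005158, so
  P(influenza | fever) = 0.005158 / 0.152371 ≈ 0.0339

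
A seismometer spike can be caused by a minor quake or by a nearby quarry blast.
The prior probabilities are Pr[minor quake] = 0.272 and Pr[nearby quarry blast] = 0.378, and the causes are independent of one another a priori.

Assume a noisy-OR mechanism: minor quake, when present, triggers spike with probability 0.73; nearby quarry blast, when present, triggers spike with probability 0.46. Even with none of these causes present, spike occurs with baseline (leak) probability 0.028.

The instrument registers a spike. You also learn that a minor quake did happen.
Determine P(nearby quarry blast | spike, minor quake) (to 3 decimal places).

P(nearby quarry blast | spike, minor quake) ≈ 0.414

Under noisy-OR, P(spike | causes) = 1 − (1−0.028)·∏(1−qᵢ) over the active causes.
P(spike | minor quake) = 0.73756*0.622 + 0.858282*0.378 = 0.458762 + 0.324431 = 0.783193
Restricting to configurations with nearby quarry blast present: 0.858282*0.378 = 0.324431.
P(nearby quarry blast | spike, minor quake) = 0.324431 / 0.783193 ≈ 0.414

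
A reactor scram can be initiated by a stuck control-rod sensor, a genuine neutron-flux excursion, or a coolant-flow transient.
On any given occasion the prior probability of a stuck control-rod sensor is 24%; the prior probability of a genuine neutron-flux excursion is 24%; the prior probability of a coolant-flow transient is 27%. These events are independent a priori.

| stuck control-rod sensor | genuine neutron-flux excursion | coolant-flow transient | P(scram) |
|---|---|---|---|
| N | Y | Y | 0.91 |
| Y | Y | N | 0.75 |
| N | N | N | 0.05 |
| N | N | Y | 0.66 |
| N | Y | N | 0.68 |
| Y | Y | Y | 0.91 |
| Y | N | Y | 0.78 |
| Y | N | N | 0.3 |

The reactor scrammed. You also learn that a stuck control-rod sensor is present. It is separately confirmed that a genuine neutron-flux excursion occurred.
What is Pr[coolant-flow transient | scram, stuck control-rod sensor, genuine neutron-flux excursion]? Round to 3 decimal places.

Enumerate both values of coolant-flow transient and weight by the priors:
  P(scram | stuck control-rod sensor, genuine neutron-flux excursion) = 0.75*0.73 + 0.91*0.27
        = 0.547500 + 0.245700 = 0.793200
Configurations with coolant-flow transient contribute 0.245700, so
  P(coolant-flow transient | scram, stuck control-rod sensor, genuine neutron-flux excursion) = 0.245700 / 0.793200 ≈ 0.310

Pr[coolant-flow transient | scram, stuck control-rod sensor, genuine neutron-flux excursion] ≈ 0.310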